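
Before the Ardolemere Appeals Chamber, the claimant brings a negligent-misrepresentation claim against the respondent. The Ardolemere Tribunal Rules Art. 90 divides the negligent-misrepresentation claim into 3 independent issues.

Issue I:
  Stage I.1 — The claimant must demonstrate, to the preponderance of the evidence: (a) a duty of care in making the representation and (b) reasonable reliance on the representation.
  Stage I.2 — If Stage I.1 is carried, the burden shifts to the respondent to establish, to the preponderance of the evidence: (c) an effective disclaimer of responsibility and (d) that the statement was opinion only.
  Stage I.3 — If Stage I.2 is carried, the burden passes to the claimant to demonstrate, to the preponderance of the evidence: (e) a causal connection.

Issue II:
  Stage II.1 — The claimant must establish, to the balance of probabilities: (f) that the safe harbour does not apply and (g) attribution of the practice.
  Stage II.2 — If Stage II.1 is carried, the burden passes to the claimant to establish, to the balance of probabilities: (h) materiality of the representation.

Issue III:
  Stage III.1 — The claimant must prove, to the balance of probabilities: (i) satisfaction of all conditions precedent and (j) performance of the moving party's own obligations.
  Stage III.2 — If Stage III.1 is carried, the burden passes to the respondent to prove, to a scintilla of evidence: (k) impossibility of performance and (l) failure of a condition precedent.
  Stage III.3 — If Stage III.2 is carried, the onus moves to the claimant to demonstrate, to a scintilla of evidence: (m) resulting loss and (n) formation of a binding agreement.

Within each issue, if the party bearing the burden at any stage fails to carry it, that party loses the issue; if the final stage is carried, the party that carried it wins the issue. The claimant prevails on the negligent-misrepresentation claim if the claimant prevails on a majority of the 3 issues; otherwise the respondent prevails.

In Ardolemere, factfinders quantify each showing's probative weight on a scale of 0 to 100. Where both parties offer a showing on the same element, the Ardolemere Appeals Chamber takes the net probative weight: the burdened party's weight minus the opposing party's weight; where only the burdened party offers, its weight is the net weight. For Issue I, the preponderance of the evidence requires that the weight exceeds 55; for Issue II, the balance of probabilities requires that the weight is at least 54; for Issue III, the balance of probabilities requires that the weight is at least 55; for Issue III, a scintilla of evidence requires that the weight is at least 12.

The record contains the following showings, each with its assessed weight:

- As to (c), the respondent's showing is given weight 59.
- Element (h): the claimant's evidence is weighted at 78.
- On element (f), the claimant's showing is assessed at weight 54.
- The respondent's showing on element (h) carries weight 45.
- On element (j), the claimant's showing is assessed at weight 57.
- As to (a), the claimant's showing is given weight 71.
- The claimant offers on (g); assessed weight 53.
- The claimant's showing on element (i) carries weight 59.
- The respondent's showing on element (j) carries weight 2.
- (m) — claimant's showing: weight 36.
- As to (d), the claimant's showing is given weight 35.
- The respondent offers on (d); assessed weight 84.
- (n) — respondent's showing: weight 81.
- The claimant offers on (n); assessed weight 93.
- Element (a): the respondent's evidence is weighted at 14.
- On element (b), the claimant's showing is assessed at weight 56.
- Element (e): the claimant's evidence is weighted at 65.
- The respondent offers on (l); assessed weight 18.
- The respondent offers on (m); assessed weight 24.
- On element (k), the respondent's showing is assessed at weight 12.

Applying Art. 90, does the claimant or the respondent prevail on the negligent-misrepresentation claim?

claimant

— Issue I —
At Stage I.1 the claimant must meet the preponderance of the evidence (weight exceeds 55): on (a) the weight is 71 less the opposing 14 gives net 57, which does exceed 55, so (a) meets the standard; on (b) the weight is 56, > 55, so (b) meets the standard.
  All elements met. The burden passes to the respondent.
At Stage I.2 the respondent must meet the preponderance of the evidence (weight exceeds 55): on (c) the weight is 59, which does exceed 55, so (c) meets the standard; on (d) the weight is 84 less the opposing 35 gives net 49, ≤ 55, so (d) does not meet the standard.
  The respondent does not carry Stage I.2.
The analysis ends at Stage I.2; the claimant prevails on this issue.
— Issue II —
At Stage II.1 the claimant must meet the balance of probabilities (weight is at least 54): on (f) the weight is 54, which does reach 54, so (f) meets the standard; on (g) the weight is 53, < 54, so (g) does not meet the standard.
  Stage II.1 not carried; the claimant fails its burden.
The analysis ends at Stage II.1; the respondent prevails on this issue.
— Issue III —
At Stage III.1 the claimant must meet the balance of probabilities (weight is at least 55): on (i) the weight is 59, which does reach 55, so (i) meets the standard; on (j) the weight is 57 less the opposing 2 gives net 55, which does reach 55, so (j) meets the standard.
  Stage III.1 carried; the burden shifts to the respondent.
At Stage III.2 the respondent must meet a scintilla of evidence (weight is at least 12): on (k) the weight is 12, ≥ 12, so (k) meets the standard; on (l) the weight is 18, ≥ 12, so (l) meets the standard.
  Stage III.2 carried; the burden shifts to the claimant.
At Stage III.3 the claimant must meet a scintilla of evidence (weight is at least 12): on (m) the weight is 36 less the opposing 24 gives net 12, which does reach 12, so (m) meets the standard; on (n) the weight is 93 less the opposing 81 gives net 12, which does reach 12, so (n) meets the standard.
  All elements met at the final stage.
Every stage carried; the claimant prevails on this issue.
Per-issue: Issue I → claimant; Issue II → respondent; Issue III → claimant. The claimant must prevail on a majority of issues; overall, the claimant prevails.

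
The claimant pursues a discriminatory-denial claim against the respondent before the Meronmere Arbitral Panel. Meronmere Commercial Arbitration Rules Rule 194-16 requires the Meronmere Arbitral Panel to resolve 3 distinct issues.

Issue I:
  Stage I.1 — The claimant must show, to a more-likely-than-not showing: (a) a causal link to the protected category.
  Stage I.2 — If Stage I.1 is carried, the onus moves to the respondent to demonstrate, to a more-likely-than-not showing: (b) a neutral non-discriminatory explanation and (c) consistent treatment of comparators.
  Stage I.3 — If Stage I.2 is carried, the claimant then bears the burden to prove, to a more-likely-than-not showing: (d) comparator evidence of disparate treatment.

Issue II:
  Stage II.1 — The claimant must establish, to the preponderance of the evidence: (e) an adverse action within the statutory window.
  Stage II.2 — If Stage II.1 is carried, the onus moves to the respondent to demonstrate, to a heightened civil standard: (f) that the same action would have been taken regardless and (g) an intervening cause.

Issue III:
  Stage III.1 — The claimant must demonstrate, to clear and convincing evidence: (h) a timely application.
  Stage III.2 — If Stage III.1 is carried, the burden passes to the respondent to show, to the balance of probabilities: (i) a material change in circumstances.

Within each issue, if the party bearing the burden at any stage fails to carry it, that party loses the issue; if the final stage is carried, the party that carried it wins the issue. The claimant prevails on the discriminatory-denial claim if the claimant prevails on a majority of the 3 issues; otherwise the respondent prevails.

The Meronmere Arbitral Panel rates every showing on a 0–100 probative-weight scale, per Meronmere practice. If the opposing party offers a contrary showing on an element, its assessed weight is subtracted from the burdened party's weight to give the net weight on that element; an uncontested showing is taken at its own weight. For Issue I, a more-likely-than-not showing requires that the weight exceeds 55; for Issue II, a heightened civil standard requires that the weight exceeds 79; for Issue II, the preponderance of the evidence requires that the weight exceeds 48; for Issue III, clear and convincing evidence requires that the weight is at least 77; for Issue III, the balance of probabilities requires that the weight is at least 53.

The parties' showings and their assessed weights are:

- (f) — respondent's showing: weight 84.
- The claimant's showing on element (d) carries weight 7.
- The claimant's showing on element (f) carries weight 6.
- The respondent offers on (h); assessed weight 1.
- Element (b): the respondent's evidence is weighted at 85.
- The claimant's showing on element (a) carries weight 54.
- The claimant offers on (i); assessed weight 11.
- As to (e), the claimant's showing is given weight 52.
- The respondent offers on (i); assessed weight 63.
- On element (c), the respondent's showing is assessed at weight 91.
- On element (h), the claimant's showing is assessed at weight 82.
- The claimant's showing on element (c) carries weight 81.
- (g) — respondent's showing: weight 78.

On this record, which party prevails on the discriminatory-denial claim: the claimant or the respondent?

— Issue I —
At Stage I.1 the claimant must meet a more-likely-than-not showing (weight exceeds 55): on (a) the weight is 54, ≤ 55, so (a) does not meet the standard.
  Not every element is met, so the claimant fails to carry Stage I.1.
So the respondent prevails on this issue.
— Issue II —
Stage II.1 (claimant, the preponderance of the evidence, weight exceeds 48): (e) 52 > 48 — meets.
  The claimant carries Stage II.1; the respondent now bears the burden.
Stage II.2 (respondent, a heightened civil standard, weight exceeds 79): (f) net 84−6=78 ≤ 79 — fails; (g) 78 ≤ 79 — fails.
  Stage II.2 not carried; the respondent fails its burden.
The claimant prevails on this issue.
— Issue III —
Stage III.1 (claimant, clear and convincing evidence, weight is at least 77): (h) net 82−1=81 ≥ 77 — meets.
  The claimant carries Stage III.1; the respondent now bears the burden.
Stage III.2 (respondent, the balance of probabilities, weight is at least 53): (i) net 63−11=52 < 53 — fails.
  Not every element is met, so the respondent fails to carry Stage III.2.
The claimant prevails on this issue.
Per-issue: Issue I → respondent; Issue II → claimant; Issue III → claimant. The claimant must prevail on a majority of issues; overall, the claimant prevails.

claimant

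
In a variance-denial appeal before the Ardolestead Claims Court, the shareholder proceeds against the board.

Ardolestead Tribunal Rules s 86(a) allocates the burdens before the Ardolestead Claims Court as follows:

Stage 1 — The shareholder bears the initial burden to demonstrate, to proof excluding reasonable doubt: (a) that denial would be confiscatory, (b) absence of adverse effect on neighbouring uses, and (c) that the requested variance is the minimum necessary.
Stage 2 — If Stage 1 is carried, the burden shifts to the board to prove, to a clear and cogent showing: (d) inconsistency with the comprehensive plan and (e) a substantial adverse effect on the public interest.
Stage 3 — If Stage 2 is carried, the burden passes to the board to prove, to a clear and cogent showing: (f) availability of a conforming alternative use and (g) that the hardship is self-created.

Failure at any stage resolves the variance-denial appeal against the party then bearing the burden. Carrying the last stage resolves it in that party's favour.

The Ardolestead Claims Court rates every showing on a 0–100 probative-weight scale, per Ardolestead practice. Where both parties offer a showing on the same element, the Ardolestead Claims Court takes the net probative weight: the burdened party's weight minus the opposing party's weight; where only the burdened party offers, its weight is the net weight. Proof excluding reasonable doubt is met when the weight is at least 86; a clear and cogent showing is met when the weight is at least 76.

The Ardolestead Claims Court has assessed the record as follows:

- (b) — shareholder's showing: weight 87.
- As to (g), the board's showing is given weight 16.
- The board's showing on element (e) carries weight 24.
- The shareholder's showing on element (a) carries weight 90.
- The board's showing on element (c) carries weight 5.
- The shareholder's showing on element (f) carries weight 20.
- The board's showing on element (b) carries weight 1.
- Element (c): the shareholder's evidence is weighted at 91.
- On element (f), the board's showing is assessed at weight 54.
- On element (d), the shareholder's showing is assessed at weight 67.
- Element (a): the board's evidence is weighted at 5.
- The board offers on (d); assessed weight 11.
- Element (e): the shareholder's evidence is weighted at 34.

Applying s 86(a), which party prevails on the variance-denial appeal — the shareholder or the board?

board

Stage 1 — burden on shareholder; standard: proof excluding reasonable doubt (weight is at least 86).
    (a): 90 − 5 = 85 < 86 [not met]
    (b): 87 − 1 = 86 ≥ 86 [met]
    (c): 91 − 5 = 86 ≥ 86 [met]
  The shareholder does not carry Stage 1.
The board prevails.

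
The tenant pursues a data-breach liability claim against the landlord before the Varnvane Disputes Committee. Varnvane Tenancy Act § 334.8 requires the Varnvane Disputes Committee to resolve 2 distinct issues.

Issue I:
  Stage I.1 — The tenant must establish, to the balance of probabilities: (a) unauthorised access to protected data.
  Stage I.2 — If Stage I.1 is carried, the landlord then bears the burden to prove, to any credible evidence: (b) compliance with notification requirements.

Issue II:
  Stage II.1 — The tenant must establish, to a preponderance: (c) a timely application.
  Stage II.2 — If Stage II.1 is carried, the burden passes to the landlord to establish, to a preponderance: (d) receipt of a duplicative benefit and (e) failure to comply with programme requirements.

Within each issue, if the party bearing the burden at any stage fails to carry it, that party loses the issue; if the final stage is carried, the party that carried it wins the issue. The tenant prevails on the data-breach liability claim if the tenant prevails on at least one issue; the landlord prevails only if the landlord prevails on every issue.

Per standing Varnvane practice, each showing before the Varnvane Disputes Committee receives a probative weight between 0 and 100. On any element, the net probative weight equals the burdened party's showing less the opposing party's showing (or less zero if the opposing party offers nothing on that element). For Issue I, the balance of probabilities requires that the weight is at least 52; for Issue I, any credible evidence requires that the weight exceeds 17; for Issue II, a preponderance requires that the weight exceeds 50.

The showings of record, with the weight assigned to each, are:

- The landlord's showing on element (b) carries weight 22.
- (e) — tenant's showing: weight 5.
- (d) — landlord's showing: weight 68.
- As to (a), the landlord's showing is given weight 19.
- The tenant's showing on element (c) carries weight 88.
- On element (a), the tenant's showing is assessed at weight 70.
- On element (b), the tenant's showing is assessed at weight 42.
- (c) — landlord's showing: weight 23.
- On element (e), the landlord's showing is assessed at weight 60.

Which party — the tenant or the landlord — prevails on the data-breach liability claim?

landlord

— Issue I —
Stage I.1 (tenant, the balance of probabilities, weight is at least 52): (a) net 70−19=51 < 52 — fails.
  Stage I.1 not carried; the tenant fails its burden.
The landlord prevails on this issue.
— Issue II —
Stage II.1 — burden on tenant; standard: a preponderance (weight exceeds 50).
    (c): 88 − 23 = 65 > 50 [met]
  The tenant carries Stage II.1; the landlord now bears the burden.
Stage II.2 — burden on landlord; standard: a preponderance (weight exceeds 50).
    (d): 68 > 50 [met]
    (e): 60 − 5 = 55 > 50 [met]
  Stage II.2 carried; the final stage is satisfied.
All stages carried — the landlord prevails on this issue.
Per-issue: Issue I → landlord; Issue II → landlord. The tenant must prevail on at least one issue; overall, the landlord prevails.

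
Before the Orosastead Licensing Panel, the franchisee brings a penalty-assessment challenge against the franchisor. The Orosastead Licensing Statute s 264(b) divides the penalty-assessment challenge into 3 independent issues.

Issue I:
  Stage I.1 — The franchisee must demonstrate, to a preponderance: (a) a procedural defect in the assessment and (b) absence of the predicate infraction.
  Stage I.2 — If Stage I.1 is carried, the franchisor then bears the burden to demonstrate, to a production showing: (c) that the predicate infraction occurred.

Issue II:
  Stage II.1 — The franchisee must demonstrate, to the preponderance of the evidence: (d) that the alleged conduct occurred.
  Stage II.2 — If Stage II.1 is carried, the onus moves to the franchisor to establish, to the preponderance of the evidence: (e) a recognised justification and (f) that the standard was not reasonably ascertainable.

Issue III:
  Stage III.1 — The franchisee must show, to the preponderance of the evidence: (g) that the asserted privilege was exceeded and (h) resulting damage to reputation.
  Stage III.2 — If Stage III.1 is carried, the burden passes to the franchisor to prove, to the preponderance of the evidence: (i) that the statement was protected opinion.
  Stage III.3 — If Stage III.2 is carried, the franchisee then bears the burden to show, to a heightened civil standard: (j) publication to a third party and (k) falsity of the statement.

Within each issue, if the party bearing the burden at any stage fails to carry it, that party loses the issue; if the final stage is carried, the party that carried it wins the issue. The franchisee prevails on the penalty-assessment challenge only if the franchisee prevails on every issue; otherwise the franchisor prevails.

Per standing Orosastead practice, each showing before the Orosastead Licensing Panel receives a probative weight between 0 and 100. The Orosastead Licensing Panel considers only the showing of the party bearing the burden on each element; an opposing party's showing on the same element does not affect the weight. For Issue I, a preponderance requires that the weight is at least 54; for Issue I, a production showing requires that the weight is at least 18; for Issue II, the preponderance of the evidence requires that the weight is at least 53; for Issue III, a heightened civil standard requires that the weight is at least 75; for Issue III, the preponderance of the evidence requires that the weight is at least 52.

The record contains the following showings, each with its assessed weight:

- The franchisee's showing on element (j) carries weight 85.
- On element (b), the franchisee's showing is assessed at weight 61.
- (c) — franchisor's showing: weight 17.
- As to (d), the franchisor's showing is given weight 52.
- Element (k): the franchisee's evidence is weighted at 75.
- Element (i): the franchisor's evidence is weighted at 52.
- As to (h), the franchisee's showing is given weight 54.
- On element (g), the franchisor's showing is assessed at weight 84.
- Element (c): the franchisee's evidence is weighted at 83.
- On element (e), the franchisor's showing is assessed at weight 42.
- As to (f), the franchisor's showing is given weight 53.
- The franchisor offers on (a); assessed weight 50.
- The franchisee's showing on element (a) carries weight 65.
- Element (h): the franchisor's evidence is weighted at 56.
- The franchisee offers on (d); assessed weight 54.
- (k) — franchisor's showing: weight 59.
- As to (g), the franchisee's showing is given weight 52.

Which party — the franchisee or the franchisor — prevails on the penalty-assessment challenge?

franchisee

— Issue I —
Stage I.1 — burden on franchisee; standard: a preponderance (weight is at least 54).
    (a): 65 (franchisor's 50 disregarded) ≥ 54 [met]
    (b): 61 ≥ 54 [met]
  All elements met. The burden passes to the franchisor.
Stage I.2 — burden on franchisor; standard: a production showing (weight is at least 18).
    (c): 17 (franchisee's 83 disregarded) < 18 [not met]
  The franchisor does not carry Stage I.2.
The analysis ends at Stage I.2; the franchisee prevails on this issue.
— Issue II —
Stage II.1 (franchisee, the preponderance of the evidence, weight is at least 53): (d) 54 (franchisor's 52 disregarded) ≥ 53 — meets.
  All elements met. The burden passes to the franchisor.
Stage II.2 (franchisor, the preponderance of the evidence, weight is at least 53): (e) 42 < 53 — fails; (f) 53 ≥ 53 — meets.
  The franchisor does not carry Stage II.2.
The franchisee prevails on this issue.
— Issue III —
Stage III.1 — burden on franchisee; standard: the preponderance of the evidence (weight is at least 52).
    (g): 52 (franchisor's 84 disregarded) ≥ 52 [met]
    (h): 54 (franchisor's 56 disregarded) ≥ 52 [met]
  All elements met. The burden passes to the franchisor.
Stage III.2 — burden on franchisor; standard: the preponderance of the evidence (weight is at least 52).
    (i): 52 ≥ 52 [met]
  Stage III.2 is satisfied; the onus moves to the franchisee.
Stage III.3 — burden on franchisee; standard: a heightened civil standard (weight is at least 75).
    (j): 85 ≥ 75 [met]
    (k): 75 (franchisor's 59 disregarded) ≥ 75 [met]
  Stage III.3 carried; the final stage is satisfied.
All stages carried — the franchisee prevails on this issue.
Per-issue: Issue I → franchisee; Issue II → franchisee; Issue III → franchisee. The franchisee must prevail on every issue; overall, the franchisee prevails.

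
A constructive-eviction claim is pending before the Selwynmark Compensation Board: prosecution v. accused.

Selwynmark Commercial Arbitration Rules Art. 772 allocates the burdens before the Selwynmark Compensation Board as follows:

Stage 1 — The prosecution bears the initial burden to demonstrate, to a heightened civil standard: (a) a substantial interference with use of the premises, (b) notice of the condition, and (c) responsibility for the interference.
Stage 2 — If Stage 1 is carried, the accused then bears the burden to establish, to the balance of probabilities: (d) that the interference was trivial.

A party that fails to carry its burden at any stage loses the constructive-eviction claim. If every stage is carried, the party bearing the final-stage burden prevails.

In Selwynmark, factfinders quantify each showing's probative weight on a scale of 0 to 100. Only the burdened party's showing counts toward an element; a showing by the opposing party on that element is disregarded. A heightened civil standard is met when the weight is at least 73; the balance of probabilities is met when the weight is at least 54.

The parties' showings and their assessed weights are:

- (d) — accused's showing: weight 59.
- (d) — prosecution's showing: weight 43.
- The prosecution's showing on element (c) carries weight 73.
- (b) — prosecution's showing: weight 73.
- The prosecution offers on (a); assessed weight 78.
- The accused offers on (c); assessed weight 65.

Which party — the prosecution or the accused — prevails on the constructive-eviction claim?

Stage 1 — burden on prosecution; standard: a heightened civil standard (weight is at least 73).
    (a): 78 ≥ 73 [met]
    (b): 73 ≥ 73 [met]
    (c): 73 (accused's 65 disregarded) ≥ 73 [met]
  Stage 1 carried; the burden shifts to the accused.
Stage 2 — burden on accused; standard: the balance of probabilities (weight is at least 54).
    (d): 59 (prosecution's 43 disregarded) ≥ 54 [met]
  The accused carries the last stage.
Every stage carried; the accused prevails.

accused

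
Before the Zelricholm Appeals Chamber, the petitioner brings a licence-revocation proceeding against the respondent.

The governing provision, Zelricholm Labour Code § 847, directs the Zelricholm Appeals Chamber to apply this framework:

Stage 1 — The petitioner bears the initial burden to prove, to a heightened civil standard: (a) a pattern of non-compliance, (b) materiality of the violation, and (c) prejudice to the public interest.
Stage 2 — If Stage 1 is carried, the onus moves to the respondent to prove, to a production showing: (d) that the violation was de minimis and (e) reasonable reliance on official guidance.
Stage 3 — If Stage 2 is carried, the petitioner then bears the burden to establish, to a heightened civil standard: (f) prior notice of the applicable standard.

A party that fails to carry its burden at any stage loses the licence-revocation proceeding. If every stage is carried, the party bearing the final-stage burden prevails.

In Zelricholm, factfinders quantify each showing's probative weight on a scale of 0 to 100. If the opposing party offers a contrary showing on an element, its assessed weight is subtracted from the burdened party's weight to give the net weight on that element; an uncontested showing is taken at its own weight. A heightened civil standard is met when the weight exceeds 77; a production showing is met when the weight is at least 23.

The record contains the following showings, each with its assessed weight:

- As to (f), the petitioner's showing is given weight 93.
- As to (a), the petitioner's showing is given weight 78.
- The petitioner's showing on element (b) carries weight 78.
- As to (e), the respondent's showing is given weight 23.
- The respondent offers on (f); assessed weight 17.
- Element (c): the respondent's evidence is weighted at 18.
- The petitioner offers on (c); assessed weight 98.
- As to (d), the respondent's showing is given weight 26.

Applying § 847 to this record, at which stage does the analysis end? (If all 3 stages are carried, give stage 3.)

Stage 1 (petitioner, a heightened civil standard, weight exceeds 77): (a) 78 > 77 — meets; (b) 78 > 77 — meets; (c) net 98−18=80 > 77 — meets.
  The petitioner carries Stage 1; the respondent now bears the burden.
Stage 2 (respondent, a production showing, weight is at least 23): (d) 26 ≥ 23 — meets; (e) 23 ≥ 23 — meets.
  The respondent carries Stage 2; the petitioner now bears the burden.
Stage 3 (petitioner, a heightened civil standard, weight exceeds 77): (f) net 93−17=76 ≤ 77 — fails.
  Not every element is met, so the petitioner fails to carry Stage 3.
The respondent prevails.

stage 3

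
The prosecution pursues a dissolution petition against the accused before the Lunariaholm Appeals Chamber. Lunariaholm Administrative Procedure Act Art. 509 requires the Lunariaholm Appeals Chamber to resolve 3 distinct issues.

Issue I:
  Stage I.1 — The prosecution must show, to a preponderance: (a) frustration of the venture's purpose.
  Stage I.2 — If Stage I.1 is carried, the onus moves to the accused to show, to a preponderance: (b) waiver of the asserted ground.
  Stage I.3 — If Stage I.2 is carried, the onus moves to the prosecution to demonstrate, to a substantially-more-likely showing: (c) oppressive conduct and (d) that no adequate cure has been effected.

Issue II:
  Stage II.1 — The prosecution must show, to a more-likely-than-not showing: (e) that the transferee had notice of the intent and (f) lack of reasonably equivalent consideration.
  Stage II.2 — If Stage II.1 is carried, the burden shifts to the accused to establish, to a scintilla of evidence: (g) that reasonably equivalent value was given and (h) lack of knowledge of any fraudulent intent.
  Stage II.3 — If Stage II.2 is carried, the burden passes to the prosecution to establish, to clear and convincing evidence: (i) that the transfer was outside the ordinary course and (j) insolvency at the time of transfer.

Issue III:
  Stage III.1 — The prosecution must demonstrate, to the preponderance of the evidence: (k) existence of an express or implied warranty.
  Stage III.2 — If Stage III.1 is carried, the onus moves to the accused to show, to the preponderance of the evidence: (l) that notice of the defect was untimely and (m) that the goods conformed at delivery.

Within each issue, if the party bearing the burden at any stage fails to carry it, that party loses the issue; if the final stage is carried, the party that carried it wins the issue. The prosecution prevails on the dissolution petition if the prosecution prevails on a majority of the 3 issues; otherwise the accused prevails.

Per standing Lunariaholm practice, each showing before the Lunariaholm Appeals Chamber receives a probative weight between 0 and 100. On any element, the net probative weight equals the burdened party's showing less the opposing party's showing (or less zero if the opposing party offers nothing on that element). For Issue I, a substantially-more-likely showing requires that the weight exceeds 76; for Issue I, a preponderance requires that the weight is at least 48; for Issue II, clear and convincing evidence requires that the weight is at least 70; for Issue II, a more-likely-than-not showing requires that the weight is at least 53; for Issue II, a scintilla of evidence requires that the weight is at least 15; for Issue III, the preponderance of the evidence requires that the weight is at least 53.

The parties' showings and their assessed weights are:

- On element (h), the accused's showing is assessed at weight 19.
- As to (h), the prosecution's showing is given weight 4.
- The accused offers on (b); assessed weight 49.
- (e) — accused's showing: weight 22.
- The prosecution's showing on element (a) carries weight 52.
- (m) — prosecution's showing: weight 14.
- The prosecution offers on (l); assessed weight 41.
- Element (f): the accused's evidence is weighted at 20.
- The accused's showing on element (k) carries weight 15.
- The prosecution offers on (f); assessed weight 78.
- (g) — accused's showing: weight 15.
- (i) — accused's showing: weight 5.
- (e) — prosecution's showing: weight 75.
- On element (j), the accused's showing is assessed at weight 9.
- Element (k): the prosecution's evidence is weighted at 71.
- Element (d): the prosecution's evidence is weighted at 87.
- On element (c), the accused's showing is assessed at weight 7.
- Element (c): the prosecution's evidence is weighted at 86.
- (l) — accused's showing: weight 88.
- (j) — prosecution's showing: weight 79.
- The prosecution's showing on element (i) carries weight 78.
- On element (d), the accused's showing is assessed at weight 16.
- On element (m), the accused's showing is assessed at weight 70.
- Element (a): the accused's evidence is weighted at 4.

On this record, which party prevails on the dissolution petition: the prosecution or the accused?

prosecution

— Issue I —
At Stage I.1 the prosecution must meet a preponderance (weight is at least 48): on (a) the weight is 52 less the opposing 4 gives net 48, which does reach 48, so (a) meets the standard.
  All elements met. The burden passes to the accused.
At Stage I.2 the accused must meet a preponderance (weight is at least 48): on (b) the weight is 49, which does reach 48, so (b) meets the standard.
  All elements met. The burden passes to the prosecution.
At Stage I.3 the prosecution must meet a substantially-more-likely showing (weight exceeds 76): on (c) the weight is 86 less the opposing 7 gives net 79, > 76, so (c) meets the standard; on (d) the weight is 87 less the opposing 16 gives net 71, ≤ 76, so (d) does not meet the standard.
  Not every element is met, so the prosecution fails to carry Stage I.3.
So the accused prevails on this issue.
— Issue II —
Stage II.1 (prosecution, a more-likely-than-not showing, weight is at least 53): (e) net 75−22=53 ≥ 53 — meets; (f) net 78−20=58 ≥ 53 — meets.
  All elements met. The burden passes to the accused.
Stage II.2 (accused, a scintilla of evidence, weight is at least 15): (g) 15 ≥ 15 — meets; (h) net 19−4=15 ≥ 15 — meets.
  Stage II.2 carried; the burden shifts to the prosecution.
Stage II.3 (prosecution, clear and convincing evidence, weight is at least 70): (i) net 78−5=73 ≥ 70 — meets; (j) net 79−9=70 ≥ 70 — meets.
  The prosecution carries the last stage.
All stages carried — the prosecution prevails on this issue.
— Issue III —
Stage III.1 (prosecution, the preponderance of the evidence, weight is at least 53): (k) net 71−15=56 ≥ 53 — meets.
  Stage III.1 is satisfied; the onus moves to the accused.
Stage III.2 (accused, the preponderance of the evidence, weight is at least 53): (l) net 88−41=47 < 53 — fails; (m) net 70−14=56 ≥ 53 — meets.
  Not every element is met, so the accused fails to carry Stage III.2.
So the prosecution prevails on this issue.
Per-issue: Issue I → accused; Issue II → prosecution; Issue III → prosecution. The prosecution must prevail on a majority of issues; overall, the prosecution prevails.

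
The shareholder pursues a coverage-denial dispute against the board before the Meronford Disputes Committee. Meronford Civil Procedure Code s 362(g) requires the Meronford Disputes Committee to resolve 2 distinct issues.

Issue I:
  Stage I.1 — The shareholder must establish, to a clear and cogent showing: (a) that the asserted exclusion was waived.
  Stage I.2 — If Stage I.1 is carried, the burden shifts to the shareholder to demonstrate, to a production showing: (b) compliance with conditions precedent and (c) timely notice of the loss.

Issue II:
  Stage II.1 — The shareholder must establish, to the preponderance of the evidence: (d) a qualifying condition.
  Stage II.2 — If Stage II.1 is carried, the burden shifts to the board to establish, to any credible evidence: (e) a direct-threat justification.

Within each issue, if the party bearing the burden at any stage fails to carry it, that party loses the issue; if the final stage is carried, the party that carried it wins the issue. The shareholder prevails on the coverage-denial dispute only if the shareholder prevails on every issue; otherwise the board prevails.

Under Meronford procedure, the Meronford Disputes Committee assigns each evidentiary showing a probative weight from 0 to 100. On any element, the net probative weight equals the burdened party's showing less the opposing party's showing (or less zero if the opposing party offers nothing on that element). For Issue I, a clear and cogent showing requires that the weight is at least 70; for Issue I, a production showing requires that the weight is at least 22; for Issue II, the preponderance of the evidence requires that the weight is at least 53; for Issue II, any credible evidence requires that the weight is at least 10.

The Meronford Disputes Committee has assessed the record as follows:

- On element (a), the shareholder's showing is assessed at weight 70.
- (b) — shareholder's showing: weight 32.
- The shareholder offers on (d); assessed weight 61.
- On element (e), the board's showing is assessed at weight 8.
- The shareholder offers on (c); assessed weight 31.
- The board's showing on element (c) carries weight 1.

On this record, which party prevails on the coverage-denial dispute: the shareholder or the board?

— Issue I —
At Stage I.1 the shareholder must meet a clear and cogent showing (weight is at least 70): on (a) the weight is 70, which does reach 70, so (a) meets the standard.
  Stage I.1 carried; the burden remains with the shareholder.
At Stage I.2 the shareholder must meet a production showing (weight is at least 22): on (b) the weight is 32, ≥ 22, so (b) meets the standard; on (c) the weight is 31 less the opposing 1 gives net 30, which does reach 22, so (c) meets the standard.
  All elements met at the final stage.
With every stage satisfied, the shareholder prevails on this issue.
— Issue II —
Stage II.1 (shareholder, the preponderance of the evidence, weight is at least 53): (d) 61 ≥ 53 — meets.
  Stage II.1 carried; the burden shifts to the board.
Stage II.2 (board, any credible evidence, weight is at least 10): (e) 8 < 10 — fails.
  The board does not carry Stage II.2.
So the shareholder prevails on this issue.
Per-issue: Issue I → shareholder; Issue II → shareholder. The shareholder must prevail on every issue; overall, the shareholder prevails.

shareholder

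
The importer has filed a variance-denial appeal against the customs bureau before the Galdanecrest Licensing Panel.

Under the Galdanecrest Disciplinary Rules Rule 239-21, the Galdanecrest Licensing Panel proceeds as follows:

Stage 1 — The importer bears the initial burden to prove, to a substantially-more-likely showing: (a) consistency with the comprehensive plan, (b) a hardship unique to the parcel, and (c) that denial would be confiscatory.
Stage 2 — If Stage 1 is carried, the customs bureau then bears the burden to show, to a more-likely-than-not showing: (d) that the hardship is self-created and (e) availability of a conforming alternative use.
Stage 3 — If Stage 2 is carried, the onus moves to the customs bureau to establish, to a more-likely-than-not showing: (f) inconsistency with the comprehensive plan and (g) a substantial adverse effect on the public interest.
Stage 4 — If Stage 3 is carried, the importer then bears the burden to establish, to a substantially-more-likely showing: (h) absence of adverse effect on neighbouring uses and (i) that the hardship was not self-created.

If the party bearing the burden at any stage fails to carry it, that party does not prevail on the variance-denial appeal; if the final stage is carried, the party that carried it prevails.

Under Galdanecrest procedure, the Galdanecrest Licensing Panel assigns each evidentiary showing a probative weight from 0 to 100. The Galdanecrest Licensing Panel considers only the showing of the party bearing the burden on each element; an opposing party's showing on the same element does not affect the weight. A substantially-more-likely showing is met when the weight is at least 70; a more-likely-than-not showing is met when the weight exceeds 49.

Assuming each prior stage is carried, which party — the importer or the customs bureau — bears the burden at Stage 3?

Stage 3's rule assigns the burden to the customs bureau (to a more-likely-than-not showing).

customs bureau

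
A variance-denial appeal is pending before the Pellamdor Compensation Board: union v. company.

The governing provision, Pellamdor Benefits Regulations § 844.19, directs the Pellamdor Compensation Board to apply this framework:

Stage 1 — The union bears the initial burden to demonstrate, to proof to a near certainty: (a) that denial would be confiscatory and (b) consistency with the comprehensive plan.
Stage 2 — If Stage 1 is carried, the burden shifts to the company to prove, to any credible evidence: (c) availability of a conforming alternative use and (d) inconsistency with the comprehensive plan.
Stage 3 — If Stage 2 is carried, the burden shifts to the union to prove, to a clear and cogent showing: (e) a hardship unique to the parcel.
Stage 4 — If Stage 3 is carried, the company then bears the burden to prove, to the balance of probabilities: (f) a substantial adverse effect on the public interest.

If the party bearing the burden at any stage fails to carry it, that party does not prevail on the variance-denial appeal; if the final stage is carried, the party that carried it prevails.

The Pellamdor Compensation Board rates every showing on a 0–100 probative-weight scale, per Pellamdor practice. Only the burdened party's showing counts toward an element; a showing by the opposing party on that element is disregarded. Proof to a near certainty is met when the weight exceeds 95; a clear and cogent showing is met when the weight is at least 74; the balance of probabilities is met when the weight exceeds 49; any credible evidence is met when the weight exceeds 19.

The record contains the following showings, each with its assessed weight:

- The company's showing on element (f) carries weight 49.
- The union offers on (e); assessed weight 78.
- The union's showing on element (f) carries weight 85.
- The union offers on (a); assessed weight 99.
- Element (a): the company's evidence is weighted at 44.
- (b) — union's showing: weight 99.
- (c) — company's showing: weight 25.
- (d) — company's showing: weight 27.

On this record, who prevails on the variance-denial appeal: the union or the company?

At Stage 1 the union must meet proof to a near certainty (weight exceeds 95): on (a) the weight is 99 (the company's 44 is given no effect), which does exceed 95, so (a) meets the standard; on (b) the weight is 99, which does exceed 95, so (b) meets the standard.
  Stage 1 carried; the burden shifts to the company.
At Stage 2 the company must meet any credible evidence (weight exceeds 19): on (c) the weight is 25, which does exceed 19, so (c) meets the standard; on (d) the weight is 27, > 19, so (d) meets the standard.
  Stage 2 carried; the burden shifts to the union.
At Stage 3 the union must meet a clear and cogent showing (weight is at least 74): on (e) the weight is 78, ≥ 74, so (e) meets the standard.
  All elements met. The burden passes to the company.
At Stage 4 the company must meet the balance of probabilities (weight exceeds 49): on (f) the weight is 49 (the union's 85 is given no effect), which does not exceed 49, so (f) does not meet the standard.
  Not every element is met, so the company fails to carry Stage 4.
So the union prevails.

union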